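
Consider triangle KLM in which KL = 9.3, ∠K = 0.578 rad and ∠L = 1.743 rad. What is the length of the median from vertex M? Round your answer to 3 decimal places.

8.996

The third angle is ∠M = π − ∠K − ∠L = 0.821 rad.
Law of sines: LM = KL·sin K/sin M ≈ 6.9456.
Law of sines: MK = KL·sin L/sin M ≈ 12.525.
Median from M: ½√(2·LM² + 2·MK² − KL²) ≈ 8.9962.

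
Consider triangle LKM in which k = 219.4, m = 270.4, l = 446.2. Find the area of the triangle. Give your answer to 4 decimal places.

area ≈ 22386.9642

Semiperimeter s = (446.2 + 219.4 + 270.4)/2 = 468.
Heron's formula: area = √(468·21.8·248.6·197.6) ≈ 22387.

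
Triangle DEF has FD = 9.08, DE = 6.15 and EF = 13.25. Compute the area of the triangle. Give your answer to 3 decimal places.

24.259

Semiperimeter s = (13.25 + 9.08 + 6.15)/2 = 14.24.
Heron's formula: area = √(14.24·0.99·5.16·8.09) ≈ 24.259.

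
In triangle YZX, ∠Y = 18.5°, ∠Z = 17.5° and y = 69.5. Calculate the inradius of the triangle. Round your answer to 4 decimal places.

The third angle is ∠X = 180° − ∠Y − ∠Z = 144.00°.
Law of sines: z = y·sin Z/sin Y ≈ 65.864.
Law of sines: x = y·sin X/sin Y ≈ 128.74.
Area = ½·y·z·sin X ≈ 1345.3.
Semiperimeter s = (69.5+65.864+128.74)/2 = 132.05.
Inradius = area/s = 1345.3/132.05 ≈ 10.188.

r ≈ 10.1876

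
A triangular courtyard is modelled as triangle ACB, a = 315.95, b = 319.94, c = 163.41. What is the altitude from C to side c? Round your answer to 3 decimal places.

Semiperimeter s = (315.95 + 163.41 + 319.94)/2 = 399.65.
Heron's formula: area = √(399.65·83.7·236.24·79.71) ≈ 25098.
The altitude from C has length 2·area/c ≈ 307.18.

h_C ≈ 307.176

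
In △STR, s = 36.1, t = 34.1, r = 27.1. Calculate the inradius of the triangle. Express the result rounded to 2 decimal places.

8.99

Semiperimeter p = (36.1 + 34.1 + 27.1)/2 = 48.65.
Heron's formula: area = √(48.65·12.55·14.55·21.55) ≈ 437.54.
Inradius = area/p = 437.54/48.65 ≈ 8.9936.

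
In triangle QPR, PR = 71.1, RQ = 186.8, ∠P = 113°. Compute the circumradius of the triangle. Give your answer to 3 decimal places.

Law of sines: sin Q = PR·sin P/RQ ≈ 0.35036.
Since RQ ≥ PR, only the acute value applies: ∠Q ≈ 20.51°.
Then ∠R = 180° − ∠P − ∠Q ≈ 46.49°.
Law of sines gives QP = RQ·sin R/sin P ≈ 147.18.
Circumradius = RQ/(2 sin P) ≈ 101.47.

101.466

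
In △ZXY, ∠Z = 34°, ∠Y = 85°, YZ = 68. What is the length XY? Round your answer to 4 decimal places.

The third angle is ∠X = 180° − ∠Y − ∠Z = 61.00°.
Law of sines: XY = YZ·sin Z/sin X ≈ 43.476.

43.4762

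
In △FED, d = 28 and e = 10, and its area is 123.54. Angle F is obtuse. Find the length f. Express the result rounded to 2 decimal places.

From area = ½·e·d·sin F, we get sin F = 2·area/(e·d) ≈ 0.88243.
Taking the obtuse solution, ∠F ≈ 118.06°.
Law of cosines then gives f ≈ 33.874.

33.87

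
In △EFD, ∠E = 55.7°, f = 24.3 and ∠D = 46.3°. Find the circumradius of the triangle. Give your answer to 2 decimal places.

12.42

The third angle is ∠F = 180° − ∠D − ∠E = 78.00°.
Law of sines: e = f·sin E/sin F ≈ 20.523.
Law of sines: d = f·sin D/sin F ≈ 17.961.
Circumradius = f/(2 sin F) ≈ 12.421.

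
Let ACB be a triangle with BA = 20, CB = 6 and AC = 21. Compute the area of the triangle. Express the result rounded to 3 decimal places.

59.987

Semiperimeter s = (6 + 20 + 21)/2 = 23.5.
Heron's formula: area = √(23.5·17.5·3.5·2.5) ≈ 59.987.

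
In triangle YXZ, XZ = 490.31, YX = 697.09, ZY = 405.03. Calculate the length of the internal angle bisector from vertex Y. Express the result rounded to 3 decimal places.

t_Y ≈ 475.880

By the law of cosines, cos Y = (ZY² + YX² − XZ²) / (2·ZY·YX) ≈ 0.72532, so ∠Y ≈ 43.50°.
The bisector from Y has length 2·ZY·YX·cos(∠Y/2)/(ZY+YX) ≈ 475.88.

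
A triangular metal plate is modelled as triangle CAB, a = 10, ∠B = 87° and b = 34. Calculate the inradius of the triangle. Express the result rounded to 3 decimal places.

Law of sines: sin A = a·sin B/b ≈ 0.29371.
Since b ≥ a, only the acute value applies: ∠A ≈ 17.08°.
Then ∠C = 180° − ∠B − ∠A ≈ 75.92°.
Law of sines gives c = b·sin C/sin B ≈ 33.024.
Area = ½·b·a·sin C ≈ 164.89.
Semiperimeter s = (33.024+10+34)/2 = 38.512.
Inradius = area/s = 164.89/38.512 ≈ 4.2816.

r ≈ 4.282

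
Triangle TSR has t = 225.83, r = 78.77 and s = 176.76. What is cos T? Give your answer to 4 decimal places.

By the law of cosines, cos T = (s² + r² − t²) / (2·s·r) ≈ -0.48661, so ∠T ≈ 2.079 rad.

cos T ≈ -0.4866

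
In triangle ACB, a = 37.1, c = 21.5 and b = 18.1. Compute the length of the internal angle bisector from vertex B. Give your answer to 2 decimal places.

By the law of cosines, cos B = (a² + c² − b²) / (2·a·c) ≈ 0.94719, so ∠B ≈ 18.70°.
The bisector from B has length 2·a·c·cos(∠B/2)/(a+c) ≈ 26.862.

26.86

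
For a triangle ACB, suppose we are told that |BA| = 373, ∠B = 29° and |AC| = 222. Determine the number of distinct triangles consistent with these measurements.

2

|BA|·sin B = 373·sin(29°) ≈ 180.8.
Since |BA| sin B < |AC| < |BA| (180.8 < 222 < 373), two triangles exist.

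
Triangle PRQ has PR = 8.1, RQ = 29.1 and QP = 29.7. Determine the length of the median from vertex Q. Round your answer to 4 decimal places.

Median from Q: ½√(2·RQ² + 2·QP² − PR²) ≈ 29.121.

m_Q ≈ 29.1213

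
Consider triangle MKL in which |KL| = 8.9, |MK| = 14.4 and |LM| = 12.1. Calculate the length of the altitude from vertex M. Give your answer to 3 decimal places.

h_M ≈ 12.056

Semiperimeter s = (8.9 + 12.1 + 14.4)/2 = 17.7.
Heron's formula: area = √(17.7·8.8·5.6·3.3) ≈ 53.651.
The altitude from M has length 2·area/|KL| ≈ 12.056.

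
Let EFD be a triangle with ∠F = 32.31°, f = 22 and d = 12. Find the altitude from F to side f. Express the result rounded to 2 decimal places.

h_F ≈ 9.09

Law of sines: sin D = d·sin F/f ≈ 0.29155.
Since f ≥ d, only the acute value applies: ∠D ≈ 16.95°.
Then ∠E = 180° − ∠F − ∠D ≈ 130.74°.
Law of sines gives e = f·sin E/sin F ≈ 31.186.
Area = ½·f·d·sin E ≈ 100.01.
The altitude from F has length 2·area/f ≈ 9.0922.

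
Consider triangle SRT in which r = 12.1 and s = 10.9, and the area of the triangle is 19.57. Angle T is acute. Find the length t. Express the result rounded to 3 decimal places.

3.650

From area = ½·s·r·sin T, we get sin T = 2·area/(s·r) ≈ 0.29676.
Taking the acute solution, ∠T ≈ 17.26°.
Law of cosines then gives t ≈ 3.6501.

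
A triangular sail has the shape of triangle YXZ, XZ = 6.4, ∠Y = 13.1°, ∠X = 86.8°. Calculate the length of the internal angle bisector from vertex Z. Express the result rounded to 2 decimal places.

t_Z ≈ 7.99

The third angle is ∠Z = 180° − ∠Y − ∠X = 80.10°.
Law of sines: ZY = XZ·sin X/sin Y ≈ 28.193.
Law of sines: YX = XZ·sin Z/sin Y ≈ 27.817.
The bisector from Z has length 2·XZ·ZY·cos(∠Z/2)/(XZ+ZY) ≈ 7.9854.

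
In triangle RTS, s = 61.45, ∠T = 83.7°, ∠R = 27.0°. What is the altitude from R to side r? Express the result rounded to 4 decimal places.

h_R ≈ 61.0789

The third angle is ∠S = 180° − ∠R − ∠T = 69.30°.
Law of sines: r = s·sin R/sin S ≈ 29.823.
Law of sines: t = s·sin T/sin S ≈ 65.294.
Area = ½·s·r·sin T ≈ 910.78.
The altitude from R has length 2·area/r ≈ 61.079.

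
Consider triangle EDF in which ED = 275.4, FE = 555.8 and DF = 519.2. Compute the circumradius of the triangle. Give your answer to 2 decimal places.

R ≈ 280.19

By the law of cosines, cos E = (FE² + ED² − DF²) / (2·FE·ED) ≈ 0.37627, so ∠E ≈ 67.90°.
Circumradius = DF/(2 sin E) ≈ 280.19.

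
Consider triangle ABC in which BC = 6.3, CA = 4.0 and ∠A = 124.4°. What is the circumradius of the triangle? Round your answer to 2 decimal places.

Law of sines: sin B = CA·sin A/BC ≈ 0.52388.
Since BC ≥ CA, only the acute value applies: ∠B ≈ 31.59°.
Then ∠C = 180° − ∠A − ∠B ≈ 24.01°.
Law of sines gives AB = BC·sin C/sin A ≈ 3.1064.
Circumradius = BC/(2 sin A) ≈ 3.8177.

R ≈ 3.82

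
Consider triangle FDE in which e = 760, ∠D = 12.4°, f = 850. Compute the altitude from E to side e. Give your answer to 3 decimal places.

h_E ≈ 182.525

By the law of cosines, d² = e² + f² − 2·e·f·cos D = 38239, so d ≈ 195.55.
Area = ½·e·f·sin D ≈ 69360.
The altitude from E has length 2·area/e ≈ 182.53.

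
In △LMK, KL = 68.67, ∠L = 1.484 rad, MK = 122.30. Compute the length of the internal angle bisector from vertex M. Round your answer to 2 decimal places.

109.33

Law of sines: sin M = KL·sin L/MK ≈ 0.55937.
Since MK ≥ KL, only the acute value applies: ∠M ≈ 0.594 rad.
Then ∠K = π − ∠L − ∠M ≈ 1.064 rad.
Law of sines gives LM = MK·sin K/sin L ≈ 107.33.
The bisector from M has length 2·LM·MK·cos(∠M/2)/(LM+MK) ≈ 109.33.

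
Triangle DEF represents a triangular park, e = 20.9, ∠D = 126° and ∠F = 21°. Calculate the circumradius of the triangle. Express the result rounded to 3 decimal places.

19.187

The third angle is ∠E = 180° − ∠F − ∠D = 33.00°.
Law of sines: d = e·sin D/sin E ≈ 31.045.
Law of sines: f = e·sin F/sin E ≈ 13.752.
Circumradius = e/(2 sin E) ≈ 19.187.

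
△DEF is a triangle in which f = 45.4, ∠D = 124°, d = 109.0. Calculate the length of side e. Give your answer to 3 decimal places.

76.908

Law of sines: sin F = f·sin D/d ≈ 0.34531.
Since d ≥ f, only the acute value applies: ∠F ≈ 20.20°.
Then ∠E = 180° − ∠D − ∠F ≈ 35.80°.
Law of sines gives e = d·sin E/sin D ≈ 76.908.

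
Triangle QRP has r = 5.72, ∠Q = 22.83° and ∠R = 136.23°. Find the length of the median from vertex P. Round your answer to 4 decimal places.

The third angle is ∠P = 180° − ∠Q − ∠R = 20.94°.
Law of sines: q = r·sin Q/sin R ≈ 3.2082.
Law of sines: p = r·sin P/sin R ≈ 2.9552.
Median from P: ½√(2·q² + 2·r² − p²) ≈ 4.3957.

m_P ≈ 4.3957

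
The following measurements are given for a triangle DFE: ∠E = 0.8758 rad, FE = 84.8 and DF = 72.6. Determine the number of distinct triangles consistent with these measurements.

2

FE·sin E = 84.8·sin(0.8758 rad) ≈ 65.13.
Since FE sin E < DF < FE (65.13 < 72.6 < 84.8), two triangles exist.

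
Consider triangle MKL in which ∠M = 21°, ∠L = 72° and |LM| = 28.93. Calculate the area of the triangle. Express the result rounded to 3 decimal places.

The third angle is ∠K = 180° − ∠L − ∠M = 87.00°.
Law of sines: |KL| = |LM|·sin M/sin K ≈ 10.382.
Law of sines: |MK| = |LM|·sin L/sin K ≈ 27.552.
Area = ½·|LM|·|KL|·sin L ≈ 142.82.

area ≈ 142.823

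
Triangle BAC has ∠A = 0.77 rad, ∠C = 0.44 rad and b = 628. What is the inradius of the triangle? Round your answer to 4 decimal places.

The third angle is ∠B = π − ∠A − ∠C = 1.932 rad.
Law of sines: a = b·sin A/sin B ≈ 467.26.
Law of sines: c = b·sin C/sin B ≈ 285.9.
Area = ½·b·a·sin C ≈ 62493.
Semiperimeter s = (628+467.26+285.9)/2 = 690.58.
Inradius = area/s = 62493/690.58 ≈ 90.494.

r ≈ 90.4943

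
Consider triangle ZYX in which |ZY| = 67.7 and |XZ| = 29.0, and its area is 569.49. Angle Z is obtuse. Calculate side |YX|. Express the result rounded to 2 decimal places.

92.86

From area = ½·|XZ|·|ZY|·sin Z, we get sin Z = 2·area/(|XZ|·|ZY|) ≈ 0.58014.
Taking the obtuse solution, ∠Z ≈ 144.54°.
Law of cosines then gives |YX| ≈ 92.858.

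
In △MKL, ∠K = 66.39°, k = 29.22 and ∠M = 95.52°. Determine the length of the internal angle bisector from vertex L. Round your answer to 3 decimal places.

The third angle is ∠L = 180° − ∠M − ∠K = 18.09°.
Law of sines: m = k·sin M/sin K ≈ 31.741.
Law of sines: l = k·sin L/sin K ≈ 9.902.
The bisector from L has length 2·m·k·cos(∠L/2)/(m+k) ≈ 30.05.

30.050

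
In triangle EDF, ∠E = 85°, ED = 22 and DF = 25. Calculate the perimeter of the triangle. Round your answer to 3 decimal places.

Law of sines: sin F = ED·sin E/DF ≈ 0.87665.
Since DF ≥ ED, only the acute value applies: ∠F ≈ 61.24°.
Then ∠D = 180° − ∠E − ∠F ≈ 33.76°.
Law of sines gives FE = DF·sin D/sin E ≈ 13.946.
Semiperimeter s = (25+13.946+22)/2 = 30.473.
Perimeter = 25 + 13.946 + 22 = 60.946.

perimeter ≈ 60.946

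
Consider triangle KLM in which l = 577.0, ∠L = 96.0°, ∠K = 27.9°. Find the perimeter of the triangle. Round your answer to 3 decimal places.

1330.038

The third angle is ∠M = 180° − ∠K − ∠L = 56.10°.
Law of sines: k = l·sin K/sin L ≈ 271.48.
Law of sines: m = l·sin M/sin L ≈ 481.56.
Semiperimeter s = (271.48+577+481.56)/2 = 665.02.
Perimeter = 271.48 + 577 + 481.56 = 1330.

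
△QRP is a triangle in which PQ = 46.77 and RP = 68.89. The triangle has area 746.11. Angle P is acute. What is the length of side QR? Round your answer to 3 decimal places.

From area = ½·RP·PQ·sin P, we get sin P = 2·area/(RP·PQ) ≈ 0.46314.
Taking the acute solution, ∠P ≈ 0.482 rad.
Law of cosines then gives QR ≈ 34.958.

34.958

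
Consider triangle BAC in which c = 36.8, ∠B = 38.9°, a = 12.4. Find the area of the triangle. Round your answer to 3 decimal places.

Area = ½·a·c·sin B ≈ 143.28.

area ≈ 143.276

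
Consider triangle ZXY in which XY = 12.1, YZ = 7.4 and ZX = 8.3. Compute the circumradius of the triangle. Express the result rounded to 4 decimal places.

6.1566

By the law of cosines, cos Z = (YZ² + ZX² − XY²) / (2·YZ·ZX) ≈ -0.18528, so ∠Z ≈ 100.68°.
Circumradius = XY/(2 sin Z) ≈ 6.1566.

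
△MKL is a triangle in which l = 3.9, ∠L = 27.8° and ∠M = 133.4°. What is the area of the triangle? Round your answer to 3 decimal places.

3.818

The third angle is ∠K = 180° − ∠L − ∠M = 18.80°.
Law of sines: m = l·sin M/sin L ≈ 6.0757.
Law of sines: k = l·sin K/sin L ≈ 2.6948.
Area = ½·l·m·sin K ≈ 3.8181.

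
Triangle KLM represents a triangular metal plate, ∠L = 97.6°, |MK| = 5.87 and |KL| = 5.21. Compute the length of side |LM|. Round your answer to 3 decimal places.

Law of sines: sin M = |KL|·sin L/|MK| ≈ 0.87977.
Since |MK| ≥ |KL|, only the acute value applies: ∠M ≈ 61.61°.
Then ∠K = 180° − ∠L − ∠M ≈ 20.79°.
Law of sines gives |LM| = |MK|·sin K/sin L ≈ 2.1016.

2.102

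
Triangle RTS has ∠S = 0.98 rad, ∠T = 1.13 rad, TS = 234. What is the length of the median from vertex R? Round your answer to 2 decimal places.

The third angle is ∠R = π − ∠T − ∠S = 1.032 rad.
Law of sines: SR = TS·sin T/sin R ≈ 246.62.
Law of sines: RT = TS·sin S/sin R ≈ 226.47.
Median from R: ½√(2·SR² + 2·RT² − TS²) ≈ 205.83.

m_R ≈ 205.83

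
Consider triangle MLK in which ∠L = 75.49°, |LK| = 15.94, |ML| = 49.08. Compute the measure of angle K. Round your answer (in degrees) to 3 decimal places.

By the law of cosines, |KM|² = |ML|² + |LK|² − 2·|ML|·|LK|·cos L = 2270.9, so |KM| ≈ 47.654.
Law of cosines again: cos K = (|LK|² + |KM|² − |ML|²)/(2·|LK|·|KM|) ≈ 0.07645, so ∠K ≈ 85.62°.

∠K ≈ 85.616°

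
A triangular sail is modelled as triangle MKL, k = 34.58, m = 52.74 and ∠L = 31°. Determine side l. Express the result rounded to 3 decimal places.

By the law of cosines, l² = m² + k² − 2·m·k·cos L = 850.77, so l ≈ 29.168.

29.168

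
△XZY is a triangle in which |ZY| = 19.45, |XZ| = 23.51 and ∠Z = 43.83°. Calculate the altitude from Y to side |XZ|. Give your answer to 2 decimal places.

h_Y ≈ 13.47

By the law of cosines, |YX|² = |XZ|² + |ZY|² − 2·|XZ|·|ZY|·cos Z = 271.28, so |YX| ≈ 16.47.
Area = ½·|XZ|·|ZY|·sin Z ≈ 158.33.
The altitude from Y has length 2·area/|XZ| ≈ 13.47.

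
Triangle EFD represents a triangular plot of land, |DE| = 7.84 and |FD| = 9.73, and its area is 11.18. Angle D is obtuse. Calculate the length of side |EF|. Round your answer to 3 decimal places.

17.378

From area = ½·|FD|·|DE|·sin D, we get sin D = 2·area/(|FD|·|DE|) ≈ 0.29312.
Taking the obtuse solution, ∠D ≈ 162.96°.
Law of cosines then gives |EF| ≈ 17.378.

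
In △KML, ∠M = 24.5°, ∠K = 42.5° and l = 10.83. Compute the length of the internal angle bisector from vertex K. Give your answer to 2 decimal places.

t_K ≈ 6.27

The third angle is ∠L = 180° − ∠K − ∠M = 113.00°.
Law of sines: k = l·sin K/sin L ≈ 7.9485.
Law of sines: m = l·sin M/sin L ≈ 4.879.
The bisector from K has length 2·m·l·cos(∠K/2)/(m+l) ≈ 6.2699.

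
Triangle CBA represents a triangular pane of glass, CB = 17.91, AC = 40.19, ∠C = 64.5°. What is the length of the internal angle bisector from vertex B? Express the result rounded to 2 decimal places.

By the law of cosines, BA² = AC² + CB² − 2·AC·CB·cos C = 1316.2, so BA ≈ 36.28.
Law of cosines again: cos B = (CB² + BA² − AC²)/(2·CB·BA) ≈ 0.01675, so ∠B ≈ 89.04°.
The bisector from B has length 2·CB·BA·cos(∠B/2)/(CB+BA) ≈ 17.099.

t_B ≈ 17.10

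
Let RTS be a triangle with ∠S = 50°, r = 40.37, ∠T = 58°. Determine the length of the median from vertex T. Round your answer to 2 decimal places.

m_T ≈ 31.93

The third angle is ∠R = 180° − ∠T − ∠S = 72.00°.
Law of sines: t = r·sin T/sin R ≈ 35.998.
Law of sines: s = r·sin S/sin R ≈ 32.517.
Median from T: ½√(2·s² + 2·r² − t²) ≈ 31.931.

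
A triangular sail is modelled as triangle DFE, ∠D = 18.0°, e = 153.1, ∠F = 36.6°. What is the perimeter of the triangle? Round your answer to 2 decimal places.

323.13

The third angle is ∠E = 180° − ∠D − ∠F = 125.40°.
Law of sines: d = e·sin D/sin E ≈ 58.041.
Law of sines: f = e·sin F/sin E ≈ 111.98.
Semiperimeter s = (58.041+111.98+153.1)/2 = 161.56.
Perimeter = 58.041 + 111.98 + 153.1 = 323.13.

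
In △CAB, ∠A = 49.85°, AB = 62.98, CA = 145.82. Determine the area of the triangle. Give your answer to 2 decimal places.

Area = ½·CA·AB·sin A ≈ 3509.8.

area ≈ 3509.84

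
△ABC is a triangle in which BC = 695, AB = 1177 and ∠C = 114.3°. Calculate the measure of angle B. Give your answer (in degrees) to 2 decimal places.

Law of sines: sin A = BC·sin C/AB ≈ 0.53817.
Since AB ≥ BC, only the acute value applies: ∠A ≈ 32.56°.
Then ∠B = 180° − ∠C − ∠A ≈ 33.14°.

33.14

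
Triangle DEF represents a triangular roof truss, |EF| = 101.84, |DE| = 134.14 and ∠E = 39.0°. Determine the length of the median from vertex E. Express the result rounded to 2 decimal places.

By the law of cosines, |FD|² = |DE|² + |EF|² − 2·|DE|·|EF|·cos E = 7132, so |FD| ≈ 84.451.
Median from E: ½√(2·|DE|² + 2·|EF|² − |FD|²) ≈ 111.35.

111.35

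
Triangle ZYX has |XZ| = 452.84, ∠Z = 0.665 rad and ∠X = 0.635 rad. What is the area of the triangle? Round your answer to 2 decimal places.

38948.71

The third angle is ∠Y = π − ∠X − ∠Z = 1.842 rad.
Law of sines: |YX| = |XZ|·sin Z/sin Y ≈ 290.
Law of sines: |ZY| = |XZ|·sin X/sin Y ≈ 278.77.
Area = ½·|XZ|·|YX|·sin X ≈ 38949.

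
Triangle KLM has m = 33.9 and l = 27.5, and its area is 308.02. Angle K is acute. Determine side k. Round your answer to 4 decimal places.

From area = ½·l·m·sin K, we get sin K = 2·area/(l·m) ≈ 0.66081.
Taking the acute solution, ∠K ≈ 41.36°.
Law of cosines then gives k ≈ 22.496.

22.4956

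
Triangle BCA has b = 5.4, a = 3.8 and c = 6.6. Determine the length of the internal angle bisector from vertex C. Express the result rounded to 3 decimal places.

3.156

By the law of cosines, cos C = (a² + b² − c²) / (2·a·b) ≈ 0.00097, so ∠C ≈ 89.94°.
The bisector from C has length 2·a·b·cos(∠C/2)/(a+b) ≈ 3.1558.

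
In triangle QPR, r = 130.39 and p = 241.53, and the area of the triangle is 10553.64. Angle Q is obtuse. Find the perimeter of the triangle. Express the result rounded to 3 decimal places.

From area = ½·p·r·sin Q, we get sin Q = 2·area/(p·r) ≈ 0.67022.
Taking the obtuse solution, ∠Q ≈ 137.92°.
Law of cosines then gives q ≈ 349.41.
Perimeter = 349.41 + 241.53 + 130.39 = 721.33.

721.326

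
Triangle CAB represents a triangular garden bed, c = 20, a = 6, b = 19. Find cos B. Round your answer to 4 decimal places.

By the law of cosines, cos B = (c² + a² − b²) / (2·c·a) ≈ 0.31250, so ∠B ≈ 71.79°.

cos B ≈ 0.3125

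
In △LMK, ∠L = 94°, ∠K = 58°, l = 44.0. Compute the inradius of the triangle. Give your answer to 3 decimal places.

7.567

The third angle is ∠M = 180° − ∠K − ∠L = 28.00°.
Law of sines: m = l·sin M/sin L ≈ 20.707.
Law of sines: k = l·sin K/sin L ≈ 37.405.
Area = ½·l·m·sin K ≈ 386.34.
Semiperimeter s = (44+20.707+37.405)/2 = 51.056.
Inradius = area/s = 386.34/51.056 ≈ 7.5669.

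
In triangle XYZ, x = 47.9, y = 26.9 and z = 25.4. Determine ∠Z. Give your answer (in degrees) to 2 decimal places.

By the law of cosines, cos Z = (x² + y² − z²) / (2·x·y) ≈ 0.92078, so ∠Z ≈ 22.96°.

∠Z ≈ 22.96°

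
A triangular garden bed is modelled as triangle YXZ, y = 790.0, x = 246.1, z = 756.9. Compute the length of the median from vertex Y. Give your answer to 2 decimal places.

m_Y ≈ 400.88

Median from Y: ½√(2·x² + 2·z² − y²) ≈ 400.88.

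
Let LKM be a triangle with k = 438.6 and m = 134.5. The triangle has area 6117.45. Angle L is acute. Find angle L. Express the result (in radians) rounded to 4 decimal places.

∠L ≈ 0.2089 rad

From area = ½·k·m·sin L, we get sin L = 2·area/(k·m) ≈ 0.20740.
Taking the acute solution, ∠L ≈ 0.209 rad.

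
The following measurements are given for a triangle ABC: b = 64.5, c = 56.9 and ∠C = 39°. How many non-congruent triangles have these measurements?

2

b·sin C = 64.5·sin(39°) ≈ 40.59.
Since b sin C < c < b (40.59 < 56.9 < 64.5), two triangles exist.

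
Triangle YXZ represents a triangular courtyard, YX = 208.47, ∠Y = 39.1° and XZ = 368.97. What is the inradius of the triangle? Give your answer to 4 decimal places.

Law of sines: sin Z = YX·sin Y/XZ ≈ 0.35634.
Since XZ ≥ YX, only the acute value applies: ∠Z ≈ 20.88°.
Then ∠X = 180° − ∠Y − ∠Z ≈ 120.02°.
Law of sines gives ZY = XZ·sin X/sin Y ≈ 506.53.
Area = ½·XZ·YX·sin X ≈ 33299.
Semiperimeter s = (368.97+506.53+208.47)/2 = 541.99.
Inradius = area/s = 33299/541.99 ≈ 61.438.

61.4382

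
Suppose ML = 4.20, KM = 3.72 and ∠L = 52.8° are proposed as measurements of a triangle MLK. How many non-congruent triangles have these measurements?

2

ML·sin L = 4.20·sin(52.8°) ≈ 3.345.
Since ML sin L < KM < ML (3.345 < 3.72 < 4.20), two triangles exist.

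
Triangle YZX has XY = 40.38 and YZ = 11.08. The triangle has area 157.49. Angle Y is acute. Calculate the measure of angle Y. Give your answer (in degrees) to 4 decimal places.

∠Y ≈ 44.7494°

From area = ½·XY·YZ·sin Y, we get sin Y = 2·area/(XY·YZ) ≈ 0.70401.
Taking the acute solution, ∠Y ≈ 44.75°.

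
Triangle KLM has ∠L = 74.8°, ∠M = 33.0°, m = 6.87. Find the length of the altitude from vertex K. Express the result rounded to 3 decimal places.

The third angle is ∠K = 180° − ∠L − ∠M = 72.20°.
Law of sines: k = m·sin K/sin M ≈ 12.01.
Law of sines: l = m·sin L/sin M ≈ 12.173.
Area = ½·m·k·sin L ≈ 39.811.
The altitude from K has length 2·area/k ≈ 6.6297.

h_K ≈ 6.630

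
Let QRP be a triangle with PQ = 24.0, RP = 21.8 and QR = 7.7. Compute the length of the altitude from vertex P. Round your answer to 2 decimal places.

Semiperimeter s = (21.8 + 24 + 7.7)/2 = 26.75.
Heron's formula: area = √(26.75·4.95·2.75·19.05) ≈ 83.287.
The altitude from P has length 2·area/QR ≈ 21.633.

h_P ≈ 21.63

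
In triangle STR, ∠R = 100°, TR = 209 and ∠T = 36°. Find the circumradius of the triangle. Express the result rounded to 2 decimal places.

The third angle is ∠S = 180° − ∠T − ∠R = 44.00°.
Law of sines: RS = TR·sin T/sin S ≈ 176.85.
Law of sines: ST = TR·sin R/sin S ≈ 296.3.
Circumradius = TR/(2 sin S) ≈ 150.43.

150.43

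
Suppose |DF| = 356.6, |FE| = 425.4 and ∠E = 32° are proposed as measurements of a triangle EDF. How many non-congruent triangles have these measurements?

|FE|·sin E = 425.4·sin(32°) ≈ 225.4.
Since |FE| sin E < |DF| < |FE| (225.4 < 356.6 < 425.4), two triangles exist.

2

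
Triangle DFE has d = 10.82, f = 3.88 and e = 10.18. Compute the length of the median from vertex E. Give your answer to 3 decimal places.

m_E ≈ 6.337

Median from E: ½√(2·d² + 2·f² − e²) ≈ 6.3368.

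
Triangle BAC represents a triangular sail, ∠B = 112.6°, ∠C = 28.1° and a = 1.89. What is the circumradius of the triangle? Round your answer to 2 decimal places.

The third angle is ∠A = 180° − ∠C − ∠B = 39.30°.
Law of sines: b = a·sin B/sin A ≈ 2.7548.
Law of sines: c = a·sin C/sin A ≈ 1.4055.
Circumradius = a/(2 sin A) ≈ 1.492.

1.49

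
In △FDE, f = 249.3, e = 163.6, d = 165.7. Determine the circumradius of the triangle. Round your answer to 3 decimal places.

R ≈ 126.005

By the law of cosines, cos F = (d² + e² − f²) / (2·d·e) ≈ -0.14625, so ∠F ≈ 98.41°.
Circumradius = f/(2 sin F) ≈ 126.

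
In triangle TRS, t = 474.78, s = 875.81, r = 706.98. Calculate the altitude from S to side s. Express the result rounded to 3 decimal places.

Semiperimeter p = (474.78 + 706.98 + 875.81)/2 = 1028.8.
Heron's formula: area = √(1028.8·554·321.8·152.97) ≈ 1.675e+05.
The altitude from S has length 2·area/s ≈ 382.51.

382.513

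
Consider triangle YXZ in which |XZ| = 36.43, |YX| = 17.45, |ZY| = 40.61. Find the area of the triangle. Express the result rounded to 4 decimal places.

Semiperimeter s = (36.43 + 40.61 + 17.45)/2 = 47.245.
Heron's formula: area = √(47.245·10.815·6.635·29.795) ≈ 317.82.

area ≈ 317.8216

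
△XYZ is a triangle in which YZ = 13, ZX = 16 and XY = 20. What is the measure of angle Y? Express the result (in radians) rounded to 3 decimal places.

By the law of cosines, cos Y = (XY² + YZ² − ZX²) / (2·XY·YZ) ≈ 0.60192, so ∠Y ≈ 0.925 rad.

0.925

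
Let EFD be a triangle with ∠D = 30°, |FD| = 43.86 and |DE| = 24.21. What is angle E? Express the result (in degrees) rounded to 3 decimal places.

∠E ≈ 122.132°

By the law of cosines, |EF|² = |FD|² + |DE|² − 2·|FD|·|DE|·cos D = 670.64, so |EF| ≈ 25.897.
Law of cosines again: cos E = (|DE|² + |EF|² − |FD|²)/(2·|DE|·|EF|) ≈ -0.53188, so ∠E ≈ 122.13°.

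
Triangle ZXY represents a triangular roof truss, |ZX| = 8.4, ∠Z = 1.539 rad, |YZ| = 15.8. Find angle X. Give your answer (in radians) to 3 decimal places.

1.107

By the law of cosines, |XY|² = |YZ|² + |ZX|² − 2·|YZ|·|ZX|·cos Z = 311.76, so |XY| ≈ 17.657.
Law of cosines again: cos X = (|ZX|² + |XY|² − |YZ|²)/(2·|ZX|·|XY|) ≈ 0.44729, so ∠X ≈ 1.107 rad.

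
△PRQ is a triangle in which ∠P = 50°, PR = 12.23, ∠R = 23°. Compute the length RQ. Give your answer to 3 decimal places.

The third angle is ∠Q = 180° − ∠P − ∠R = 107.00°.
Law of sines: RQ = PR·sin P/sin Q ≈ 9.7968.

9.797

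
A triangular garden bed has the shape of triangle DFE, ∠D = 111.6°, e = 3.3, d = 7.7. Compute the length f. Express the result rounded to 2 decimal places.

5.85

Law of sines: sin E = e·sin D/d ≈ 0.39848.
Since d ≥ e, only the acute value applies: ∠E ≈ 23.48°.
Then ∠F = 180° − ∠D − ∠E ≈ 44.92°.
Law of sines gives f = d·sin F/sin D ≈ 5.8475.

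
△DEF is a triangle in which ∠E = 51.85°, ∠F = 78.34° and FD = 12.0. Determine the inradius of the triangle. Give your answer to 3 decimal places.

3.549

The third angle is ∠D = 180° − ∠E − ∠F = 49.81°.
Law of sines: EF = FD·sin D/sin E ≈ 11.657.
Law of sines: DE = FD·sin F/sin E ≈ 14.945.
Area = ½·FD·EF·sin F ≈ 68.498.
Semiperimeter s = (11.657+12+14.945)/2 = 19.301.
Inradius = area/s = 68.498/19.301 ≈ 3.549.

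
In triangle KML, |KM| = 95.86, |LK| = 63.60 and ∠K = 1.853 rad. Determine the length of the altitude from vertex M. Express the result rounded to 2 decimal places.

By the law of cosines, |ML|² = |LK|² + |KM|² − 2·|LK|·|KM|·cos K = 16630, so |ML| ≈ 128.96.
Area = ½·|LK|·|KM|·sin K ≈ 2927.8.
The altitude from M has length 2·area/|LK| ≈ 92.068.

h_M ≈ 92.07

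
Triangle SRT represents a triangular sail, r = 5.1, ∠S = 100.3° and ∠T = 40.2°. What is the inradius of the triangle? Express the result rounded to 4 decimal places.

The third angle is ∠R = 180° − ∠T − ∠S = 39.50°.
Law of sines: s = r·sin S/sin R ≈ 7.8887.
Law of sines: t = r·sin T/sin R ≈ 5.1752.
Area = ½·r·s·sin T ≈ 12.984.
Semiperimeter p = (7.8887+5.1+5.1752)/2 = 9.0819.
Inradius = area/p = 12.984/9.0819 ≈ 1.4297.

1.4297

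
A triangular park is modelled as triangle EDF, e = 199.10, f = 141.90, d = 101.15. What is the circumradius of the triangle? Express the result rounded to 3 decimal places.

R ≈ 105.190

By the law of cosines, cos E = (d² + f² − e²) / (2·d·f) ≈ -0.32306, so ∠E ≈ 108.85°.
Circumradius = e/(2 sin E) ≈ 105.19.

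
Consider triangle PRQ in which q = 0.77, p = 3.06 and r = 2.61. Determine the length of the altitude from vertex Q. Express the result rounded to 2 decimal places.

h_Q ≈ 2.28

Semiperimeter s = (3.06 + 2.61 + 0.77)/2 = 3.22.
Heron's formula: area = √(3.22·0.16·0.61·2.45) ≈ 0.87748.
The altitude from Q has length 2·area/q ≈ 2.2792.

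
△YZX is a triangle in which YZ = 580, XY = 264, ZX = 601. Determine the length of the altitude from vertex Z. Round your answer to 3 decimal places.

Semiperimeter s = (601 + 264 + 580)/2 = 722.5.
Heron's formula: area = √(722.5·121.5·458.5·142.5) ≈ 75733.
The altitude from Z has length 2·area/XY ≈ 573.73.

h_Z ≈ 573.734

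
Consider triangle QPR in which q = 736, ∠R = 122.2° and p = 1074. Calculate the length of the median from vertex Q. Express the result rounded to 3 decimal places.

By the law of cosines, r² = q² + p² − 2·q·p·cos R = 2.5376e+06, so r ≈ 1593.
Median from Q: ½√(2·p² + 2·r² − q²) ≈ 1307.7.

m_Q ≈ 1307.715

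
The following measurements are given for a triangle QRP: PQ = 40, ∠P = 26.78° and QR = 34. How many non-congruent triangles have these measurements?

PQ·sin P = 40·sin(26.78°) ≈ 18.02.
Since PQ sin P < QR < PQ (18.02 < 34 < 40), two triangles exist.

2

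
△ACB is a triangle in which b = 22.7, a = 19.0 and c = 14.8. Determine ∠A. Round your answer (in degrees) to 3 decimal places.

By the law of cosines, cos A = (c² + b² − a²) / (2·c·b) ≈ 0.55562, so ∠A ≈ 56.25°.

∠A ≈ 56.247°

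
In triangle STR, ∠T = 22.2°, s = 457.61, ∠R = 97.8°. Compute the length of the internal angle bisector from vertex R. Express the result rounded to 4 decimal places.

t_R ≈ 182.7570

The third angle is ∠S = 180° − ∠T − ∠R = 60.00°.
Law of sines: t = s·sin T/sin S ≈ 199.65.
Law of sines: r = s·sin R/sin S ≈ 523.51.
The bisector from R has length 2·s·t·cos(∠R/2)/(s+t) ≈ 182.76.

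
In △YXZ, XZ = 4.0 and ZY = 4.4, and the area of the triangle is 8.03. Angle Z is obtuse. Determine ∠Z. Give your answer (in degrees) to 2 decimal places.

114.15

From area = ½·XZ·ZY·sin Z, we get sin Z = 2·area/(XZ·ZY) ≈ 0.91250.
Taking the obtuse solution, ∠Z ≈ 114.15°.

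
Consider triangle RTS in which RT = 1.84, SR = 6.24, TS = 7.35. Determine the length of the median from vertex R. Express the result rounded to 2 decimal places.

Median from R: ½√(2·SR² + 2·RT² − TS²) ≈ 2.7669.

m_R ≈ 2.77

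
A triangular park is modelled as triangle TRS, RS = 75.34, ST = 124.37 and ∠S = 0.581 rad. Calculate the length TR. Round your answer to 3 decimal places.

By the law of cosines, TR² = RS² + ST² − 2·RS·ST·cos S = 5478.9, so TR ≈ 74.02.

74.020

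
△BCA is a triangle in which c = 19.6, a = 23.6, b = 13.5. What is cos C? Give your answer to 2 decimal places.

By the law of cosines, cos C = (a² + b² − c²) / (2·a·b) ≈ 0.55720, so ∠C ≈ 56.14°.

0.56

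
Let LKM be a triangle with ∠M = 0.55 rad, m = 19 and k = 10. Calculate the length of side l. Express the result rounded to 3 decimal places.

Law of sines: sin K = k·sin M/m ≈ 0.27510.
Since m ≥ k, only the acute value applies: ∠K ≈ 0.279 rad.
Then ∠L = π − ∠M − ∠K ≈ 2.313 rad.
Law of sines gives l = m·sin L/sin M ≈ 26.792.

26.792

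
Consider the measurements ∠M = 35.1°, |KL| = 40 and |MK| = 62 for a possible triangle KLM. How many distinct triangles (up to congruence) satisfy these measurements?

|MK|·sin M = 62·sin(35.1°) ≈ 35.65.
Since |MK| sin M < |KL| < |MK| (35.65 < 40 < 62), two triangles exist.

2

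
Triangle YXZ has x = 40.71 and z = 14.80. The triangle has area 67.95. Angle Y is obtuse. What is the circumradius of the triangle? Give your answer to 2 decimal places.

122.43

From area = ½·x·z·sin Y, we get sin Y = 2·area/(x·z) ≈ 0.22556.
Taking the obtuse solution, ∠Y ≈ 166.96°.
Law of cosines then gives y ≈ 55.23.
Circumradius = y/(2 sin Y) ≈ 122.43.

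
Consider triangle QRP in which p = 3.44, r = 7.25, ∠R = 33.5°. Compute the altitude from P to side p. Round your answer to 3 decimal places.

Law of sines: sin P = p·sin R/r ≈ 0.26188.
Since r ≥ p, only the acute value applies: ∠P ≈ 15.18°.
Then ∠Q = 180° − ∠R − ∠P ≈ 131.32°.
Law of sines gives q = r·sin Q/sin R ≈ 9.8655.
Area = ½·r·p·sin Q ≈ 9.3657.
The altitude from P has length 2·area/p ≈ 5.4452.

5.445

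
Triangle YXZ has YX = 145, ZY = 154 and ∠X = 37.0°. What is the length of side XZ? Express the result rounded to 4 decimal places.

242.6924

Law of sines: sin Z = YX·sin X/ZY ≈ 0.56664.
Since ZY ≥ YX, only the acute value applies: ∠Z ≈ 34.52°.
Then ∠Y = 180° − ∠X − ∠Z ≈ 108.48°.
Law of sines gives XZ = ZY·sin Y/sin X ≈ 242.69.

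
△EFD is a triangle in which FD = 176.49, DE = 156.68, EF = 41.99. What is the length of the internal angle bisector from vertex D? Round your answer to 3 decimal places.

By the law of cosines, cos D = (FD² + DE² − EF²) / (2·FD·DE) ≈ 0.97522, so ∠D ≈ 0.2231 rad.
The bisector from D has length 2·FD·DE·cos(∠D/2)/(FD+DE) ≈ 164.96.

t_D ≈ 164.964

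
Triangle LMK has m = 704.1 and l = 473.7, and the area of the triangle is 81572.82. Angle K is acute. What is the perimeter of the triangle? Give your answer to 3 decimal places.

From area = ½·l·m·sin K, we get sin K = 2·area/(l·m) ≈ 0.48915.
Taking the acute solution, ∠K ≈ 0.511 rad.
Law of cosines then gives k ≈ 371.93.
Perimeter = 473.7 + 704.1 + 371.93 = 1549.7.

1549.732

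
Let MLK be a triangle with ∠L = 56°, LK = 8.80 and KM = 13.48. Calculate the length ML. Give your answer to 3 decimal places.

Law of sines: sin M = LK·sin L/KM ≈ 0.54121.
Since KM ≥ LK, only the acute value applies: ∠M ≈ 32.77°.
Then ∠K = 180° − ∠L − ∠M ≈ 91.23°.
Law of sines gives ML = KM·sin K/sin L ≈ 16.256.

16.256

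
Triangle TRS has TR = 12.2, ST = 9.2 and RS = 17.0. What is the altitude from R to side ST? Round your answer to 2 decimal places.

Semiperimeter s = (17 + 9.2 + 12.2)/2 = 19.2.
Heron's formula: area = √(19.2·2.2·10·7) ≈ 54.376.
The altitude from R has length 2·area/ST ≈ 11.821.

h_R ≈ 11.82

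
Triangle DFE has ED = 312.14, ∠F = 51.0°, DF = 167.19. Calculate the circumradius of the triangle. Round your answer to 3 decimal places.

Law of sines: sin E = DF·sin F/ED ≈ 0.41626.
Since ED ≥ DF, only the acute value applies: ∠E ≈ 24.60°.
Then ∠D = 180° − ∠F − ∠E ≈ 104.40°.
Law of sines gives FE = ED·sin D/sin F ≈ 389.03.
Circumradius = ED/(2 sin F) ≈ 200.82.

R ≈ 200.825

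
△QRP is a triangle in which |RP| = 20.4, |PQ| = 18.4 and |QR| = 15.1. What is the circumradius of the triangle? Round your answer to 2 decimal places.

By the law of cosines, cos Q = (|PQ|² + |QR|² − |RP|²) / (2·|PQ|·|QR|) ≈ 0.27068, so ∠Q ≈ 74.30°.
Circumradius = |RP|/(2 sin Q) ≈ 10.596.

10.60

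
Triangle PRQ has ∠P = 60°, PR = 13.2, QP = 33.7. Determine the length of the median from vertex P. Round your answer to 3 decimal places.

By the law of cosines, RQ² = QP² + PR² − 2·QP·PR·cos P = 865.09, so RQ ≈ 29.412.
Median from P: ½√(2·QP² + 2·PR² − RQ²) ≈ 20.945.

m_P ≈ 20.945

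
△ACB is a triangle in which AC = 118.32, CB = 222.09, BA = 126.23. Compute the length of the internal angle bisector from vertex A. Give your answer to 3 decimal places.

By the law of cosines, cos A = (BA² + AC² − CB²) / (2·BA·AC) ≈ -0.64913, so ∠A ≈ 130.48°.
The bisector from A has length 2·BA·AC·cos(∠A/2)/(BA+AC) ≈ 51.161.

51.161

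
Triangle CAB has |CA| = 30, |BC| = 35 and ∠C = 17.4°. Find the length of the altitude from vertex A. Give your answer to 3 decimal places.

8.971

By the law of cosines, |AB|² = |BC|² + |CA|² − 2·|BC|·|CA|·cos C = 121.1, so |AB| ≈ 11.004.
Area = ½·|BC|·|CA|·sin C ≈ 157.
The altitude from A has length 2·area/|BC| ≈ 8.9712.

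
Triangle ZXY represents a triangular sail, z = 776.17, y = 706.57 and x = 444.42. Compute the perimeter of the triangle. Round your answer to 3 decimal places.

Perimeter = 776.17 + 444.42 + 706.57 = 1927.2.

perimeter ≈ 1927.160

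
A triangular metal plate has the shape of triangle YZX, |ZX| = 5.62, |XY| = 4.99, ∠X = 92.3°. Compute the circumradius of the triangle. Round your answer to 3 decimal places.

By the law of cosines, |YZ|² = |ZX|² + |XY|² − 2·|ZX|·|XY|·cos X = 58.735, so |YZ| ≈ 7.6639.
Area = ½·|ZX|·|XY|·sin X ≈ 14.011.
Circumradius = |YZ|/(2 sin X) ≈ 3.835.

3.835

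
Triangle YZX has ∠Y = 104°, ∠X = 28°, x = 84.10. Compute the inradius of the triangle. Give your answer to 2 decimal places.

27.78

The third angle is ∠Z = 180° − ∠X − ∠Y = 48.00°.
Law of sines: y = x·sin Y/sin X ≈ 173.82.
Law of sines: z = x·sin Z/sin X ≈ 133.13.
Area = ½·x·y·sin Z ≈ 5431.6.
Semiperimeter s = (173.82+133.13+84.1)/2 = 195.52.
Inradius = area/s = 5431.6/195.52 ≈ 27.78.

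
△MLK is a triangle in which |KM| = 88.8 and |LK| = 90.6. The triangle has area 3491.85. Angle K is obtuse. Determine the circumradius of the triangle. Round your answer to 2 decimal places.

R ≈ 89.39

From area = ½·|LK|·|KM|·sin K, we get sin K = 2·area/(|LK|·|KM|) ≈ 0.86805.
Taking the obtuse solution, ∠K ≈ 119.77°.
Law of cosines then gives |ML| ≈ 155.19.
Circumradius = |ML|/(2 sin K) ≈ 89.387.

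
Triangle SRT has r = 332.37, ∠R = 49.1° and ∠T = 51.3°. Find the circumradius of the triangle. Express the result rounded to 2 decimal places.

The third angle is ∠S = 180° − ∠R − ∠T = 79.60°.
Law of sines: s = r·sin S/sin R ≈ 432.5.
Law of sines: t = r·sin T/sin R ≈ 343.18.
Circumradius = r/(2 sin R) ≈ 219.86.

219.86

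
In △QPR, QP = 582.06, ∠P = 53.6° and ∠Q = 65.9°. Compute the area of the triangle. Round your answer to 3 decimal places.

143001.045

The third angle is ∠R = 180° − ∠Q − ∠P = 60.50°.
Law of sines: PR = QP·sin Q/sin R ≈ 610.47.
Law of sines: RQ = QP·sin P/sin R ≈ 538.28.
Area = ½·QP·PR·sin P ≈ 1.43e+05.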